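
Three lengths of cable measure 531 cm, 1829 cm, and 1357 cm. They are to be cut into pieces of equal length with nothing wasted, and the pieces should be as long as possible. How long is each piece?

59 cm

Each piece length must divide every original length, so the longest possible is gcd(531, 1829, 1357).
531 = 3^2 × 59
1829 = 31 × 59
1357 = 23 × 59
gcd(531, 1829, 1357) = 59.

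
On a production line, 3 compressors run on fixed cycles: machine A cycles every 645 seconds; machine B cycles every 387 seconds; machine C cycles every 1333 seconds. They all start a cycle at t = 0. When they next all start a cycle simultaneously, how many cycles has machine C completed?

The first common completion time is the LCM of the periods.
645 = 3 × 5 × 43
387 = 3^2 × 43
1333 = 31 × 43
LCM(645, 387, 1333) = 3^2 × 5 × 31 × 43 = 59985.
Cycles for period 1333: 59985 / 1333 = 45.

45 cycles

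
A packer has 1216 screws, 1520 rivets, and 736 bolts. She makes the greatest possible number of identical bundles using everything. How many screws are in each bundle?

76

Number of bundles = gcd(1216, 1520, 736).
1216 = 2^6 × 19
1520 = 2^4 × 5 × 19
736 = 2^5 × 23
gcd(1216, 1520, 736) = 2^4 = 16.
screws per bundle = 1216 / 16 = 76.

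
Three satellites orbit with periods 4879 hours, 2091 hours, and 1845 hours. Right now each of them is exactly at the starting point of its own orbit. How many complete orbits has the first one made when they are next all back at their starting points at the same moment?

45 orbits

They are all back at their starting positions together after one LCM of the periods.
4879 = 7 × 17 × 41
2091 = 3 × 17 × 41
1845 = 3^2 × 5 × 41
LCM(4879, 2091, 1845) = 3^2 × 5 × 7 × 17 × 41 = 219555.
Orbits for period 4879: 219555 / 4879 = 45.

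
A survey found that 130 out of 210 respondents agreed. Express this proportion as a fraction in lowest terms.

13/21

130 = 2 × 5 × 13
210 = 2 × 3 × 5 × 7
gcd(130, 210) = 2 × 5 = 10.
Divide numerator and denominator by 10: 130/210 = 13/21.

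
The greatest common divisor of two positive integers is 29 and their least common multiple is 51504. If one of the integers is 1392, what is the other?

For two integers, gcd × lcm = product, so the other is (29 × 51504) / 1392 = 1493616 / 1392 = 1073.

1073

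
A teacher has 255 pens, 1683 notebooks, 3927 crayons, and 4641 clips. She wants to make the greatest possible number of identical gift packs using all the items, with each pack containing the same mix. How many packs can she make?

51 packs

The pack count must divide each quantity, so the greatest is gcd(255, 1683, 3927, 4641).
255 = 3 × 5 × 17
1683 = 3^2 × 11 × 17
3927 = 3 × 7 × 11 × 17
4641 = 3 × 7 × 13 × 17
gcd(255, 1683, 3927, 4641) = 3 × 17 = 51.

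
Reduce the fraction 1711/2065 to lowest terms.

1711 = 29 × 59
2065 = 5 × 7 × 59
gcd(1711, 2065) = 59.
Divide numerator and denominator by 59: 1711/2065 = 29/35.

29/35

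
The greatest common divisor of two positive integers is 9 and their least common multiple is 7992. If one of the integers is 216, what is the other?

333

For two integers, gcd × lcm = product, so the other is (9 × 7992) / 216 = 71928 / 216 = 333.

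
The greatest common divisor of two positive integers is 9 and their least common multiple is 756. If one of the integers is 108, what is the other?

63

For two integers, gcd × lcm = product, so the other is (9 × 756) / 108 = 6804 / 108 = 63.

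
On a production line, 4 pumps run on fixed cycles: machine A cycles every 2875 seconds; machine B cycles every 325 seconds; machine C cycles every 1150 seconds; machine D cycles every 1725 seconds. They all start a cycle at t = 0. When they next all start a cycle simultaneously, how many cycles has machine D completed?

130 cycles

They are all back at their starting positions together after one LCM of the periods.
2875 = 5^3 × 23
325 = 5^2 × 13
1150 = 2 × 5^2 × 23
1725 = 3 × 5^2 × 23
LCM(2875, 325, 1150, 1725) = 2 × 3 × 5^3 × 13 × 23 = 224250.
Cycles for period 1725: 224250 / 1725 = 130.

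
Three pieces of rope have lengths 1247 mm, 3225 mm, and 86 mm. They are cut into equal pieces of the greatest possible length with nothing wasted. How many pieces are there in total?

Piece length = gcd(1247, 3225, 86).
1247 = 29 × 43
3225 = 3 × 5^2 × 43
86 = 2 × 43
gcd(1247, 3225, 86) = 43.
Total pieces = 1247/43 + 3225/43 + 86/43 = 29 + 75 + 2 = 106.

106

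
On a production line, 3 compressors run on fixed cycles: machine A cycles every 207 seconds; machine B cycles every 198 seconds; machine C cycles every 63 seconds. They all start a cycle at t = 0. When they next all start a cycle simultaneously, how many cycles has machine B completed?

161 cycles

They are all back at their starting positions together after one LCM of the periods.
207 = 3^2 × 23
198 = 2 × 3^2 × 11
63 = 3^2 × 7
LCM(207, 198, 63) = 2 × 3^2 × 7 × 11 × 23 = 31878.
Cycles for period 198: 31878 / 198 = 161.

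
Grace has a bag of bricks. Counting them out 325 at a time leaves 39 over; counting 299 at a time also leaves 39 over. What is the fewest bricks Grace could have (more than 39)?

7514

N − 39 must be a common multiple of 325 and 299.
325 = 5^2 × 13
299 = 13 × 23
LCM(325, 299) = 5^2 × 13 × 23 = 7475.
Smallest N > 39 is LCM + 39 = 7475 + 39 = 7514.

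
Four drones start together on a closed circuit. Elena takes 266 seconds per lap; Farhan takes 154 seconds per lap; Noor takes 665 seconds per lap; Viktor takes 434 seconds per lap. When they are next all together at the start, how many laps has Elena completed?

1705 laps

They are all back at their starting positions together after one LCM of the periods.
266 = 2 × 7 × 19
154 = 2 × 7 × 11
665 = 5 × 7 × 19
434 = 2 × 7 × 31
LCM(266, 154, 665, 434) = 2 × 5 × 7 × 11 × 19 × 31 = 453530.
Laps for period 266: 453530 / 266 = 1705.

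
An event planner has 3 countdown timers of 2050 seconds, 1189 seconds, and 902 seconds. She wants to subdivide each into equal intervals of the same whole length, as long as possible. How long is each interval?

41 seconds

The interval must divide each timer length; the longest such is the gcd.
2050 = 2 × 5^2 × 41
1189 = 29 × 41
902 = 2 × 11 × 41
gcd(2050, 1189, 902) = 41.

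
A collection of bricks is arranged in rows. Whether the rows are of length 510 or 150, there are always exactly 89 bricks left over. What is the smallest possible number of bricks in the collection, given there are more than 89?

N − 89 must be a common multiple of 510 and 150.
510 = 2 × 3 × 5 × 17
150 = 2 × 3 × 5^2
LCM(510, 150) = 2 × 3 × 5^2 × 17 = 2550.
Smallest N > 89 is LCM + 89 = 2550 + 89 = 2639.

2639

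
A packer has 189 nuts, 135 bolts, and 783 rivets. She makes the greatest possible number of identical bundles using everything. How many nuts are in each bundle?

Number of bundles = gcd(189, 135, 783).
189 = 3^3 × 7
135 = 3^3 × 5
783 = 3^3 × 29
gcd(189, 135, 783) = 3^3 = 27.
nuts per bundle = 189 / 27 = 7.

7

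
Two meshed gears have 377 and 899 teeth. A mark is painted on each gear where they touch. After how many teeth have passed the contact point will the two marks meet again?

11687 teeth

They coincide at every common multiple of the periods; the first is the LCM.
377 = 13 × 29
899 = 29 × 31
LCM(377, 899) = 13 × 29 × 31 = 11687.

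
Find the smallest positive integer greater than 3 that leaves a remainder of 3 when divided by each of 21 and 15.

N − 3 must be a common multiple of 21 and 15.
21 = 3 × 7
15 = 3 × 5
LCM(21, 15) = 3 × 5 × 7 = 105.
Smallest N > 3 is LCM + 3 = 105 + 3 = 108.

108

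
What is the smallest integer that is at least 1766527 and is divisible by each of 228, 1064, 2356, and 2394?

The integer must be a common multiple of 228, 1064, 2356, and 2394, so a multiple of their LCM.
228 = 2^2 × 3 × 19
1064 = 2^3 × 7 × 19
2356 = 2^2 × 19 × 31
2394 = 2 × 3^2 × 7 × 19
LCM(228, 1064, 2356, 2394) = 2^3 × 3^2 × 7 × 19 × 31 = 296856.
Smallest multiple of 296856 that is ≥ 1766527: ⌈1766527/296856⌉ × 296856 = 6 × 296856 = 1781136.

1781136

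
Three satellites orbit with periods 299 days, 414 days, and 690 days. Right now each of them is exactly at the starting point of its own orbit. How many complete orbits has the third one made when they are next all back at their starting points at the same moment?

39 orbits

All finish a whole number of cycles simultaneously at t = LCM of the periods.
299 = 13 × 23
414 = 2 × 3^2 × 23
690 = 2 × 3 × 5 × 23
LCM(299, 414, 690) = 2 × 3^2 × 5 × 13 × 23 = 26910.
Orbits for period 690: 26910 / 690 = 39.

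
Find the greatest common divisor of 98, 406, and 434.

98 = 2 × 7^2
406 = 2 × 7 × 29
434 = 2 × 7 × 31
gcd(98, 406, 434) = 2 × 7 = 14.

14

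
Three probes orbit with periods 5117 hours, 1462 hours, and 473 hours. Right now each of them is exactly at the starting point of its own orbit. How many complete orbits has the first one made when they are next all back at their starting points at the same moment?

22 orbits

All finish a whole number of cycles simultaneously at t = LCM of the periods.
5117 = 7 × 17 × 43
1462 = 2 × 17 × 43
473 = 11 × 43
LCM(5117, 1462, 473) = 2 × 7 × 11 × 17 × 43 = 112574.
Orbits for period 5117: 112574 / 5117 = 22.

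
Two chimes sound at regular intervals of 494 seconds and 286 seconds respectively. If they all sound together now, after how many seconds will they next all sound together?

5434 seconds

They coincide at every common multiple of the periods; the first is the LCM.
494 = 2 × 13 × 19
286 = 2 × 11 × 13
LCM(494, 286) = 2 × 11 × 13 × 19 = 5434.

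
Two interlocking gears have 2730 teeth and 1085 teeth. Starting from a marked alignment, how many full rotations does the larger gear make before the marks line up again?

The first common completion time is the LCM of the periods.
2730 = 2 × 3 × 5 × 7 × 13
1085 = 5 × 7 × 31
LCM(2730, 1085) = 2 × 3 × 5 × 7 × 13 × 31 = 84630.
Rotations for period 2730: 84630 / 2730 = 31.

31 rotations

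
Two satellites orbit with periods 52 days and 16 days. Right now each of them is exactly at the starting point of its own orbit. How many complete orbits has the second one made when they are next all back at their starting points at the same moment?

13 orbits

The first common completion time is the LCM of the periods.
52 = 2^2 × 13
16 = 2^4
LCM(52, 16) = 2^4 × 13 = 208.
Orbits for period 16: 208 / 16 = 13.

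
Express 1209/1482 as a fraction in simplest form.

31/38

1209 = 3 × 13 × 31
1482 = 2 × 3 × 13 × 19
gcd(1209, 1482) = 3 × 13 = 39.
Divide numerator and denominator by 39: 1209/1482 = 31/38.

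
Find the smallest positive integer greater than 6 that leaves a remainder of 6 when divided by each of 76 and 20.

386

N − 6 must be a common multiple of 76 and 20.
76 = 2^2 × 19
20 = 2^2 × 5
LCM(76, 20) = 2^2 × 5 × 19 = 380.
Smallest N > 6 is LCM + 6 = 380 + 6 = 386.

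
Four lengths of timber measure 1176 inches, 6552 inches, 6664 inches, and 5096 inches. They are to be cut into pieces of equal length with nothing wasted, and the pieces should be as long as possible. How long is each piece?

56 inches

The greatest length dividing all of 1176, 6552, 6664, and 5096 is their gcd.
1176 = 2^3 × 3 × 7^2
6552 = 2^3 × 3^2 × 7 × 13
6664 = 2^3 × 7^2 × 17
5096 = 2^3 × 7^2 × 13
gcd(1176, 6552, 6664, 5096) = 2^3 × 7 = 56.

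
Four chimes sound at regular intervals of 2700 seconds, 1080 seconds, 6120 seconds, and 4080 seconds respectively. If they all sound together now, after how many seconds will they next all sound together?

183600 seconds

The first simultaneous occurrence is after LCM of the individual periods.
2700 = 2^2 × 3^3 × 5^2
1080 = 2^3 × 3^3 × 5
6120 = 2^3 × 3^2 × 5 × 17
4080 = 2^4 × 3 × 5 × 17
LCM(2700, 1080, 6120, 4080) = 2^4 × 3^3 × 5^2 × 17 = 183600.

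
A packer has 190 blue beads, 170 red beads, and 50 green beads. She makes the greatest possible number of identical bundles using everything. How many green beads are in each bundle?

Number of bundles = gcd(190, 170, 50).
190 = 2 × 5 × 19
170 = 2 × 5 × 17
50 = 2 × 5^2
gcd(190, 170, 50) = 2 × 5 = 10.
green beads per bundle = 50 / 10 = 5.

5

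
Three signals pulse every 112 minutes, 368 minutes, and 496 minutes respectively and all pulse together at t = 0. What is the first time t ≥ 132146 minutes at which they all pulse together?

159712 minutes

Joint pulses occur at multiples of LCM(112, 368, 496).
112 = 2^4 × 7
368 = 2^4 × 23
496 = 2^4 × 31
LCM(112, 368, 496) = 2^4 × 7 × 23 × 31 = 79856.
Smallest multiple of 79856 that is ≥ 132146: ⌈132146/79856⌉ × 79856 = 2 × 79856 = 159712.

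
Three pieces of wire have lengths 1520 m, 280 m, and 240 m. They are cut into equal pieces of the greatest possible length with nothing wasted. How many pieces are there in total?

51

Piece length = gcd(1520, 280, 240).
1520 = 2^4 × 5 × 19
280 = 2^3 × 5 × 7
240 = 2^4 × 3 × 5
gcd(1520, 280, 240) = 2^3 × 5 = 40.
Total pieces = 1520/40 + 280/40 + 240/40 = 38 + 7 + 6 = 51.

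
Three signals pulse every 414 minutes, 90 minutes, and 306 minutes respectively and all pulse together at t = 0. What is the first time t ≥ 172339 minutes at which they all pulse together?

175950 minutes

Joint pulses occur at multiples of LCM(414, 90, 306).
414 = 2 × 3^2 × 23
90 = 2 × 3^2 × 5
306 = 2 × 3^2 × 17
LCM(414, 90, 306) = 2 × 3^2 × 5 × 17 × 23 = 35190.
Smallest multiple of 35190 that is ≥ 172339: ⌈172339/35190⌉ × 35190 = 5 × 35190 = 175950.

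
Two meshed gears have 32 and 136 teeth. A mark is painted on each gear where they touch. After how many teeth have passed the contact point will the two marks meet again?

544 teeth

The first simultaneous occurrence is after LCM of the individual periods.
32 = 2^5
136 = 2^3 × 17
LCM(32, 136) = 2^5 × 17 = 544.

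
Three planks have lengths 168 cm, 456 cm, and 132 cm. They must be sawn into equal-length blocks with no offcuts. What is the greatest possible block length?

The block length must divide every plank, so the greatest is gcd(168, 456, 132).
168 = 2^3 × 3 × 7
456 = 2^3 × 3 × 19
132 = 2^2 × 3 × 11
gcd(168, 456, 132) = 2^2 × 3 = 12.

12 cm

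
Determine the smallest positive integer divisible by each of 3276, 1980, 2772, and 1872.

720720

3276 = 2^2 × 3^2 × 7 × 13
1980 = 2^2 × 3^2 × 5 × 11
2772 = 2^2 × 3^2 × 7 × 11
1872 = 2^4 × 3^2 × 13
LCM(3276, 1980, 2772, 1872) = 2^4 × 3^2 × 5 × 7 × 11 × 13 = 720720.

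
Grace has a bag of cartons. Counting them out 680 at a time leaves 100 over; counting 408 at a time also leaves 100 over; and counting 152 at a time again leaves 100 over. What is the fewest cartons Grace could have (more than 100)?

38860

N − 100 must be a common multiple of 680, 408, and 152.
680 = 2^3 × 5 × 17
408 = 2^3 × 3 × 17
152 = 2^3 × 19
LCM(680, 408, 152) = 2^3 × 3 × 5 × 17 × 19 = 38760.
Smallest N > 100 is LCM + 100 = 38760 + 100 = 38860.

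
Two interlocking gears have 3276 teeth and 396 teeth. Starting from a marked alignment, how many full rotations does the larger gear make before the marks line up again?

All finish a whole number of cycles simultaneously at t = LCM of the periods.
3276 = 2^2 × 3^2 × 7 × 13
396 = 2^2 × 3^2 × 11
LCM(3276, 396) = 2^2 × 3^2 × 7 × 11 × 13 = 36036.
Rotations for period 3276: 36036 / 3276 = 11.

11 rotations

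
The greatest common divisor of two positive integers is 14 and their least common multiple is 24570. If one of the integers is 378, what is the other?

910

For two integers, gcd × lcm = product, so the other is (14 × 24570) / 378 = 343980 / 378 = 910.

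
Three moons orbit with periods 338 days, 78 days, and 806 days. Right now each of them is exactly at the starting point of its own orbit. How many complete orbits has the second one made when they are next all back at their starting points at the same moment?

403 orbits

All finish a whole number of cycles simultaneously at t = LCM of the periods.
338 = 2 × 13^2
78 = 2 × 3 × 13
806 = 2 × 13 × 31
LCM(338, 78, 806) = 2 × 3 × 13^2 × 31 = 31434.
Orbits for period 78: 31434 / 78 = 403.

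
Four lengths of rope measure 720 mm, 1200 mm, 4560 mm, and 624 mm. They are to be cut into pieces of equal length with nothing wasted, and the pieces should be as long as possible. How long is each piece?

48 mm

The greatest length dividing all of 720, 1200, 4560, and 624 is their gcd.
720 = 2^4 × 3^2 × 5
1200 = 2^4 × 3 × 5^2
4560 = 2^4 × 3 × 5 × 19
624 = 2^4 × 3 × 13
gcd(720, 1200, 4560, 624) = 2^4 × 3 = 48.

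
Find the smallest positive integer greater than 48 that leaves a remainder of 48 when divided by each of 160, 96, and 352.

5328

N − 48 must be a common multiple of 160, 96, and 352.
160 = 2^5 × 5
96 = 2^5 × 3
352 = 2^5 × 11
LCM(160, 96, 352) = 2^5 × 3 × 5 × 11 = 5280.
Smallest N > 48 is LCM + 48 = 5280 + 48 = 5328.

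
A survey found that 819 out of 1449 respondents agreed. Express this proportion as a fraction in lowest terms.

13/23

819 = 3^2 × 7 × 13
1449 = 3^2 × 7 × 23
gcd(819, 1449) = 3^2 × 7 = 63.
Divide numerator and denominator by 63: 819/1449 = 13/23.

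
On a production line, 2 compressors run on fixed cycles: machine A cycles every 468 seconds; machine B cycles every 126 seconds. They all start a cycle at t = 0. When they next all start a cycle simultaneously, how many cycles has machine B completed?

All finish a whole number of cycles simultaneously at t = LCM of the periods.
468 = 2^2 × 3^2 × 13
126 = 2 × 3^2 × 7
LCM(468, 126) = 2^2 × 3^2 × 7 × 13 = 3276.
Cycles for period 126: 3276 / 126 = 26.

26 cycles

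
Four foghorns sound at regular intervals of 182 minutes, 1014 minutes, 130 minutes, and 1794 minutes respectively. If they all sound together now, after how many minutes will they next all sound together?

816270 minutes

We need the least common multiple of the intervals.
182 = 2 × 7 × 13
1014 = 2 × 3 × 13^2
130 = 2 × 5 × 13
1794 = 2 × 3 × 13 × 23
LCM(182, 1014, 130, 1794) = 2 × 3 × 5 × 7 × 13^2 × 23 = 816270.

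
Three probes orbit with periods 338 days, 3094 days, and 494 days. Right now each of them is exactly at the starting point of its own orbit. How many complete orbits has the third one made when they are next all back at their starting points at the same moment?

The first common completion time is the LCM of the periods.
338 = 2 × 13^2
3094 = 2 × 7 × 13 × 17
494 = 2 × 13 × 19
LCM(338, 3094, 494) = 2 × 7 × 13^2 × 17 × 19 = 764218.
Orbits for period 494: 764218 / 494 = 1547.

1547 orbits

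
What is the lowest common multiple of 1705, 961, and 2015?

1705 = 5 × 11 × 31
961 = 31^2
2015 = 5 × 13 × 31
LCM(1705, 961, 2015) = 5 × 11 × 13 × 31^2 = 687115.

687115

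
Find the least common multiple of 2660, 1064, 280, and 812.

2660 = 2^2 × 5 × 7 × 19
1064 = 2^3 × 7 × 19
280 = 2^3 × 5 × 7
812 = 2^2 × 7 × 29
LCM(2660, 1064, 280, 812) = 2^3 × 5 × 7 × 19 × 29 = 154280.

154280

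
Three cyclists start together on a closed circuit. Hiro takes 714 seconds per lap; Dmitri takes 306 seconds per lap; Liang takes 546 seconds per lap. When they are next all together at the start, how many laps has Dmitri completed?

91 laps

The first common completion time is the LCM of the periods.
714 = 2 × 3 × 7 × 17
306 = 2 × 3^2 × 17
546 = 2 × 3 × 7 × 13
LCM(714, 306, 546) = 2 × 3^2 × 7 × 13 × 17 = 27846.
Laps for period 306: 27846 / 306 = 91.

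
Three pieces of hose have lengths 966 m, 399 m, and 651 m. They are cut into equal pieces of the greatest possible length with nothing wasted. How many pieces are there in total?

Piece length = gcd(966, 399, 651).
966 = 2 × 3 × 7 × 23
399 = 3 × 7 × 19
651 = 3 × 7 × 31
gcd(966, 399, 651) = 3 × 7 = 21.
Total pieces = 966/21 + 399/21 + 651/21 = 46 + 19 + 31 = 96.

96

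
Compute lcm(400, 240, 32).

400 = 2^4 × 5^2
240 = 2^4 × 3 × 5
32 = 2^5
LCM(400, 240, 32) = 2^5 × 3 × 5^2 = 2400.

2400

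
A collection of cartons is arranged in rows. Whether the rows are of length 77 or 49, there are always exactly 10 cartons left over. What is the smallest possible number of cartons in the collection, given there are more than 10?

549

N − 10 must be a common multiple of 77 and 49.
77 = 7 × 11
49 = 7^2
LCM(77, 49) = 7^2 × 11 = 539.
Smallest N > 10 is LCM + 10 = 539 + 10 = 549.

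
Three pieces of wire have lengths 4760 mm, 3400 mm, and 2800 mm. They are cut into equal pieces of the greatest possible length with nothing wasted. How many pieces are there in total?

274

Piece length = gcd(4760, 3400, 2800).
4760 = 2^3 × 5 × 7 × 17
3400 = 2^3 × 5^2 × 17
2800 = 2^4 × 5^2 × 7
gcd(4760, 3400, 2800) = 2^3 × 5 = 40.
Total pieces = 4760/40 + 3400/40 + 2800/40 = 119 + 85 + 70 = 274.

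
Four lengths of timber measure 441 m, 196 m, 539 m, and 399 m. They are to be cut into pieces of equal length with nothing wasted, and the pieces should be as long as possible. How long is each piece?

Each piece length must divide every original length, so the longest possible is gcd(441, 196, 539, 399).
441 = 3^2 × 7^2
196 = 2^2 × 7^2
539 = 7^2 × 11
399 = 3 × 7 × 19
gcd(441, 196, 539, 399) = 7.

7 m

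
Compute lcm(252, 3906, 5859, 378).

252 = 2^2 × 3^2 × 7
3906 = 2 × 3^2 × 7 × 31
5859 = 3^3 × 7 × 31
378 = 2 × 3^3 × 7
LCM(252, 3906, 5859, 378) = 2^2 × 3^3 × 7 × 31 = 23436.

23436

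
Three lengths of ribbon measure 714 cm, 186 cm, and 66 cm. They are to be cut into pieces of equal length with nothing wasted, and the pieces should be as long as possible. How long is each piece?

Each piece length must divide every original length, so the longest possible is gcd(714, 186, 66).
714 = 2 × 3 × 7 × 17
186 = 2 × 3 × 31
66 = 2 × 3 × 11
gcd(714, 186, 66) = 2 × 3 = 6.

6 cm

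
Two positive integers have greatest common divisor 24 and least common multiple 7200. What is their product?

For any two positive integers, gcd × lcm = product = 24 × 7200 = 172800.

172800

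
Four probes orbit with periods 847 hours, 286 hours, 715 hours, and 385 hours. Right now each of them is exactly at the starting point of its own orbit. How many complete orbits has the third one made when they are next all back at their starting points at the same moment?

All finish a whole number of cycles simultaneously at t = LCM of the periods.
847 = 7 × 11^2
286 = 2 × 11 × 13
715 = 5 × 11 × 13
385 = 5 × 7 × 11
LCM(847, 286, 715, 385) = 2 × 5 × 7 × 11^2 × 13 = 110110.
Orbits for period 715: 110110 / 715 = 154.

154 orbits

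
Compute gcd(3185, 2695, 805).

35

3185 = 5 × 7^2 × 13
2695 = 5 × 7^2 × 11
805 = 5 × 7 × 23
gcd(3185, 2695, 805) = 5 × 7 = 35.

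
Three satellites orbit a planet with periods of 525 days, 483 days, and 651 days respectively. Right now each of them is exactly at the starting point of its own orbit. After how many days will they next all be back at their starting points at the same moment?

374325 days

The first simultaneous occurrence is after LCM of the individual periods.
525 = 3 × 5^2 × 7
483 = 3 × 7 × 23
651 = 3 × 7 × 31
LCM(525, 483, 651) = 3 × 5^2 × 7 × 23 × 31 = 374325.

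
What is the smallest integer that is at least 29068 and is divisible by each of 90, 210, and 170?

The integer must be a common multiple of 90, 210, and 170, so a multiple of their LCM.
90 = 2 × 3^2 × 5
210 = 2 × 3 × 5 × 7
170 = 2 × 5 × 17
LCM(90, 210, 170) = 2 × 3^2 × 5 × 7 × 17 = 10710.
Smallest multiple of 10710 that is ≥ 29068: ⌈29068/10710⌉ × 10710 = 3 × 10710 = 32130.

32130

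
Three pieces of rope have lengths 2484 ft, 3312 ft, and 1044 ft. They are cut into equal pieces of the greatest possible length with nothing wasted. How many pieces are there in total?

190

Piece length = gcd(2484, 3312, 1044).
2484 = 2^2 × 3^3 × 23
3312 = 2^4 × 3^2 × 23
1044 = 2^2 × 3^2 × 29
gcd(2484, 3312, 1044) = 2^2 × 3^2 = 36.
Total pieces = 2484/36 + 3312/36 + 1044/36 = 69 + 92 + 29 = 190.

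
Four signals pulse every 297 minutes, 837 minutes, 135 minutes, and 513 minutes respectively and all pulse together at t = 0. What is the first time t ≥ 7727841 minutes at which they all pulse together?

Joint pulses occur at multiples of LCM(297, 837, 135, 513).
297 = 3^3 × 11
837 = 3^3 × 31
135 = 3^3 × 5
513 = 3^3 × 19
LCM(297, 837, 135, 513) = 3^3 × 5 × 11 × 19 × 31 = 874665.
Smallest multiple of 874665 that is ≥ 7727841: ⌈7727841/874665⌉ × 874665 = 9 × 874665 = 7871985.

7871985 minutes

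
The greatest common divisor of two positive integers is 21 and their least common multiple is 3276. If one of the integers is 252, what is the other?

For two integers, gcd × lcm = product, so the other is (21 × 3276) / 252 = 68796 / 252 = 273.

273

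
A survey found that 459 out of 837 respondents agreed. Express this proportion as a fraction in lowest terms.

459 = 3^3 × 17
837 = 3^3 × 31
gcd(459, 837) = 3^3 = 27.
Divide numerator and denominator by 27: 459/837 = 17/31.

17/31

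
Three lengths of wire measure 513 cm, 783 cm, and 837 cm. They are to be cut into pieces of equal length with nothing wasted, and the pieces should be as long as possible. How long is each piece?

27 cm

The greatest length dividing all of 513, 783, and 837 is their gcd.
513 = 3^3 × 19
783 = 3^3 × 29
837 = 3^3 × 31
gcd(513, 783, 837) = 3^3 = 27.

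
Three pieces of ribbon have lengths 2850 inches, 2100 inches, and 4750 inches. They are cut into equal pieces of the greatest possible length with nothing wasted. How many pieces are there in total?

194

Piece length = gcd(2850, 2100, 4750).
2850 = 2 × 3 × 5^2 × 19
2100 = 2^2 × 3 × 5^2 × 7
4750 = 2 × 5^3 × 19
gcd(2850, 2100, 4750) = 2 × 5^2 = 50.
Total pieces = 2850/50 + 2100/50 + 4750/50 = 57 + 42 + 95 = 194.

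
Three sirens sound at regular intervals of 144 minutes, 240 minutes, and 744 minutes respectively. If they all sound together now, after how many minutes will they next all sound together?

The first simultaneous occurrence is after LCM of the individual periods.
144 = 2^4 × 3^2
240 = 2^4 × 3 × 5
744 = 2^3 × 3 × 31
LCM(144, 240, 744) = 2^4 × 3^2 × 5 × 31 = 22320.

22320 minutes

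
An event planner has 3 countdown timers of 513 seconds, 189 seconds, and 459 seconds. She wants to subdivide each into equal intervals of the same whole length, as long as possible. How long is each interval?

The interval must divide each timer length; the longest such is the gcd.
513 = 3^3 × 19
189 = 3^3 × 7
459 = 3^3 × 17
gcd(513, 189, 459) = 3^3 = 27.

27 seconds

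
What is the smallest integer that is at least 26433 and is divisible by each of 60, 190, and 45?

27360

The integer must be a common multiple of 60, 190, and 45, so a multiple of their LCM.
60 = 2^2 × 3 × 5
190 = 2 × 5 × 19
45 = 3^2 × 5
LCM(60, 190, 45) = 2^2 × 3^2 × 5 × 19 = 3420.
Smallest multiple of 3420 that is ≥ 26433: ⌈26433/3420⌉ × 3420 = 8 × 3420 = 27360.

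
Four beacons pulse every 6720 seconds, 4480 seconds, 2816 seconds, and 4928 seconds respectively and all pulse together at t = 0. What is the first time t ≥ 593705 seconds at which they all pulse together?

887040 seconds

Joint pulses occur at multiples of LCM(6720, 4480, 2816, 4928).
6720 = 2^6 × 3 × 5 × 7
4480 = 2^7 × 5 × 7
2816 = 2^8 × 11
4928 = 2^6 × 7 × 11
LCM(6720, 4480, 2816, 4928) = 2^8 × 3 × 5 × 7 × 11 = 295680.
Smallest multiple of 295680 that is ≥ 593705: ⌈593705/295680⌉ × 295680 = 3 × 295680 = 887040.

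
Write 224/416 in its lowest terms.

224 = 2^5 × 7
416 = 2^5 × 13
gcd(224, 416) = 2^5 = 32.
Divide numerator and denominator by 32: 224/416 = 7/13.

7/13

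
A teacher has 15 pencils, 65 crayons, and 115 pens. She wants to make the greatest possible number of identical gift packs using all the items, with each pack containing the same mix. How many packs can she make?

The pack count must divide each quantity, so the greatest is gcd(15, 65, 115).
15 = 3 × 5
65 = 5 × 13
115 = 5 × 23
gcd(15, 65, 115) = 5.

5 packs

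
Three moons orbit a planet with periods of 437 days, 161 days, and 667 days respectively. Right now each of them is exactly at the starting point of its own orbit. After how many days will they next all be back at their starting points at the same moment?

We need the least common multiple of the intervals.
437 = 19 × 23
161 = 7 × 23
667 = 23 × 29
LCM(437, 161, 667) = 7 × 19 × 23 × 29 = 88711.

88711 days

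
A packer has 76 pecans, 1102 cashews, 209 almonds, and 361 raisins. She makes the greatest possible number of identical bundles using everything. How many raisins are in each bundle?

Number of bundles = gcd(76, 1102, 209, 361).
76 = 2^2 × 19
1102 = 2 × 19 × 29
209 = 11 × 19
361 = 19^2
gcd(76, 1102, 209, 361) = 19.
raisins per bundle = 361 / 19 = 19.

19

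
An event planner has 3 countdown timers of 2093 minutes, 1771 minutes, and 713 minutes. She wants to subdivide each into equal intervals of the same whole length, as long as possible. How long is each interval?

The interval must divide each timer length; the longest such is the gcd.
2093 = 7 × 13 × 23
1771 = 7 × 11 × 23
713 = 23 × 31
gcd(2093, 1771, 713) = 23.

23 minutes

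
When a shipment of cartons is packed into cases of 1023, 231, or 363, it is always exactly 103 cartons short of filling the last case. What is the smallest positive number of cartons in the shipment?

78668

Being 103 short of a full case of size k means N ≡ −103 (mod k), i.e. N + 103 is a multiple of each size.
1023 = 3 × 11 × 31
231 = 3 × 7 × 11
363 = 3 × 11^2
LCM(1023, 231, 363) = 3 × 7 × 11^2 × 31 = 78771.
Smallest positive N is 78771 − 103 = 78668.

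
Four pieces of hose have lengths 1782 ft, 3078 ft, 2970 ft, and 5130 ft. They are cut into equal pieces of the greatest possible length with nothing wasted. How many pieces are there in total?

240

Piece length = gcd(1782, 3078, 2970, 5130).
1782 = 2 × 3^4 × 11
3078 = 2 × 3^4 × 19
2970 = 2 × 3^3 × 5 × 11
5130 = 2 × 3^3 × 5 × 19
gcd(1782, 3078, 2970, 5130) = 2 × 3^3 = 54.
Total pieces = 1782/54 + 3078/54 + 2970/54 + 5130/54 = 33 + 57 + 55 + 95 = 240.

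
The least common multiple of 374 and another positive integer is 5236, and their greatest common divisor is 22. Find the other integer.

gcd × lcm = product of the two integers, so the other integer is (22 × 5236) / 374 = 308.

308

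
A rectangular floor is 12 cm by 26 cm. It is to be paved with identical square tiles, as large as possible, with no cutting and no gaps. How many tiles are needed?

Tile side = gcd(12, 26).
12 = 2^2 × 3
26 = 2 × 13
gcd(12, 26) = 2.
Tiles: (12/2) × (26/2) = 6 × 13 = 78.

78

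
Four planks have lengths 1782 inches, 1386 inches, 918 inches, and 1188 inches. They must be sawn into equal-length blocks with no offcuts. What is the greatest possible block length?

This is the greatest common divisor of 1782, 1386, 918, and 1188.
1782 = 2 × 3^4 × 11
1386 = 2 × 3^2 × 7 × 11
918 = 2 × 3^3 × 17
1188 = 2^2 × 3^3 × 11
gcd(1782, 1386, 918, 1188) = 2 × 3^2 = 18.

18 inches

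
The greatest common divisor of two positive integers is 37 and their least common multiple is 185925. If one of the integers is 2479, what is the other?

2775

For two integers, gcd × lcm = product, so the other is (37 × 185925) / 2479 = 6879225 / 2479 = 2775.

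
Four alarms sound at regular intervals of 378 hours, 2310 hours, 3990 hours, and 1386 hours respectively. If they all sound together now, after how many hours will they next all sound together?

They coincide at every common multiple of the periods; the first is the LCM.
378 = 2 × 3^3 × 7
2310 = 2 × 3 × 5 × 7 × 11
3990 = 2 × 3 × 5 × 7 × 19
1386 = 2 × 3^2 × 7 × 11
LCM(378, 2310, 3990, 1386) = 2 × 3^3 × 5 × 7 × 11 × 19 = 395010.

395010 hours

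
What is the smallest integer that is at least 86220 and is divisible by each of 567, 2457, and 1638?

The integer must be a common multiple of 567, 2457, and 1638, so a multiple of their LCM.
567 = 3^4 × 7
2457 = 3^3 × 7 × 13
1638 = 2 × 3^2 × 7 × 13
LCM(567, 2457, 1638) = 2 × 3^4 × 7 × 13 = 14742.
Smallest multiple of 14742 that is ≥ 86220: ⌈86220/14742⌉ × 14742 = 6 × 14742 = 88452.

88452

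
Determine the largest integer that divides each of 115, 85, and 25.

115 = 5 × 23
85 = 5 × 17
25 = 5^2
gcd(115, 85, 25) = 5.

5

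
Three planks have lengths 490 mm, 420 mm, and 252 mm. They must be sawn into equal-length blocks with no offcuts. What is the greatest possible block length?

This is the greatest common divisor of 490, 420, and 252.
490 = 2 × 5 × 7^2
420 = 2^2 × 3 × 5 × 7
252 = 2^2 × 3^2 × 7
gcd(490, 420, 252) = 2 × 7 = 14.

14 mm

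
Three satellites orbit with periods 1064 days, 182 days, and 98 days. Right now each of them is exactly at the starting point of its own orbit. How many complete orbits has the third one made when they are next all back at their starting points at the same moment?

988 orbits

The first common completion time is the LCM of the periods.
1064 = 2^3 × 7 × 19
182 = 2 × 7 × 13
98 = 2 × 7^2
LCM(1064, 182, 98) = 2^3 × 7^2 × 13 × 19 = 96824.
Orbits for period 98: 96824 / 98 = 988.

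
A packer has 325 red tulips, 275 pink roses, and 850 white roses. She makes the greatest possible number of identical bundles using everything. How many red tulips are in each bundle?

13

Number of bundles = gcd(325, 275, 850).
325 = 5^2 × 13
275 = 5^2 × 11
850 = 2 × 5^2 × 17
gcd(325, 275, 850) = 5^2 = 25.
red tulips per bundle = 325 / 25 = 13.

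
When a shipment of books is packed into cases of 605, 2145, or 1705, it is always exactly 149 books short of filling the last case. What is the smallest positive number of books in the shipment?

Being 149 short of a full case of size k means N ≡ −149 (mod k), i.e. N + 149 is a multiple of each size.
605 = 5 × 11^2
2145 = 3 × 5 × 11 × 13
1705 = 5 × 11 × 31
LCM(605, 2145, 1705) = 3 × 5 × 11^2 × 13 × 31 = 731445.
Smallest positive N is 731445 − 149 = 731296.

731296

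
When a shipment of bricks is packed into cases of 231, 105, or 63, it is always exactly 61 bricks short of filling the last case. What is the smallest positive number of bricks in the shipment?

3404

Being 61 short of a full case of size k means N ≡ −61 (mod k), i.e. N + 61 is a multiple of each size.
231 = 3 × 7 × 11
105 = 3 × 5 × 7
63 = 3^2 × 7
LCM(231, 105, 63) = 3^2 × 5 × 7 × 11 = 3465.
Smallest positive N is 3465 − 61 = 3404.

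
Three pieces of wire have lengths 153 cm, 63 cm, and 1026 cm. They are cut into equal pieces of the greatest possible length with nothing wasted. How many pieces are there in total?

Piece length = gcd(153, 63, 1026).
153 = 3^2 × 17
63 = 3^2 × 7
1026 = 2 × 3^3 × 19
gcd(153, 63, 1026) = 3^2 = 9.
Total pieces = 153/9 + 63/9 + 1026/9 = 17 + 7 + 114 = 138.

138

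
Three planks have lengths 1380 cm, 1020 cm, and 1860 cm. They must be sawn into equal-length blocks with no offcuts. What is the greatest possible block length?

This is the greatest common divisor of 1380, 1020, and 1860.
1380 = 2^2 × 3 × 5 × 23
1020 = 2^2 × 3 × 5 × 17
1860 = 2^2 × 3 × 5 × 31
gcd(1380, 1020, 1860) = 2^2 × 3 × 5 = 60.

60 cm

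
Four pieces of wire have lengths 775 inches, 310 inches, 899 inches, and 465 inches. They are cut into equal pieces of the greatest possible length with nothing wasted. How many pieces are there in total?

Piece length = gcd(775, 310, 899, 465).
775 = 5^2 × 31
310 = 2 × 5 × 31
899 = 29 × 31
465 = 3 × 5 × 31
gcd(775, 310, 899, 465) = 31.
Total pieces = 775/31 + 310/31 + 899/31 + 465/31 = 25 + 10 + 29 + 15 = 79.

79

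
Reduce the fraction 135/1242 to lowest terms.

5/46

135 = 3^3 × 5
1242 = 2 × 3^3 × 23
gcd(135, 1242) = 3^3 = 27.
Divide numerator and denominator by 27: 135/1242 = 5/46.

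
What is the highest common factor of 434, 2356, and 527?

31

434 = 2 × 7 × 31
2356 = 2^2 × 19 × 31
527 = 17 × 31
gcd(434, 2356, 527) = 31.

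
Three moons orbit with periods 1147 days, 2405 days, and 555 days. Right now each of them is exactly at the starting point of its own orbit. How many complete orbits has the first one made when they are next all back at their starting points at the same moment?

195 orbits

The first common completion time is the LCM of the periods.
1147 = 31 × 37
2405 = 5 × 13 × 37
555 = 3 × 5 × 37
LCM(1147, 2405, 555) = 3 × 5 × 13 × 31 × 37 = 223665.
Orbits for period 1147: 223665 / 1147 = 195.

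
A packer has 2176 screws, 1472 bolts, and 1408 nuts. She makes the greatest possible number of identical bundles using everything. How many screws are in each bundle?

Number of bundles = gcd(2176, 1472, 1408).
2176 = 2^7 × 17
1472 = 2^6 × 23
1408 = 2^7 × 11
gcd(2176, 1472, 1408) = 2^6 = 64.
screws per bundle = 2176 / 64 = 34.

34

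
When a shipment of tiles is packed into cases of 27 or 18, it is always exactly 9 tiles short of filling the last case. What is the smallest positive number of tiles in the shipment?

45

Being 9 short of a full case of size k means N ≡ −9 (mod k), i.e. N + 9 is a multiple of each size.
27 = 3^3
18 = 2 × 3^2
LCM(27, 18) = 2 × 3^3 = 54.
Smallest positive N is 54 − 9 = 45.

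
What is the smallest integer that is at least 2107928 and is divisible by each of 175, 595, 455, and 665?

2204475

The integer must be a common multiple of 175, 595, 455, and 665, so a multiple of their LCM.
175 = 5^2 × 7
595 = 5 × 7 × 17
455 = 5 × 7 × 13
665 = 5 × 7 × 19
LCM(175, 595, 455, 665) = 5^2 × 7 × 13 × 17 × 19 = 734825.
Smallest multiple of 734825 that is ≥ 2107928: ⌈2107928/734825⌉ × 734825 = 3 × 734825 = 2204475.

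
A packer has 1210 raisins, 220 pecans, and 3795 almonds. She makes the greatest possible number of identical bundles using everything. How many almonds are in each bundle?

Number of bundles = gcd(1210, 220, 3795).
1210 = 2 × 5 × 11^2
220 = 2^2 × 5 × 11
3795 = 3 × 5 × 11 × 23
gcd(1210, 220, 3795) = 5 × 11 = 55.
almonds per bundle = 3795 / 55 = 69.

69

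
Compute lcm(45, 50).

450

45 = 3^2 × 5
50 = 2 × 5^2
LCM(45, 50) = 2 × 3^2 × 5^2 = 450.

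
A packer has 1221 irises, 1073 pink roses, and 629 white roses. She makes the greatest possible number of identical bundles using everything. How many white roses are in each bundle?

Number of bundles = gcd(1221, 1073, 629).
1221 = 3 × 11 × 37
1073 = 29 × 37
629 = 17 × 37
gcd(1221, 1073, 629) = 37.
white roses per bundle = 629 / 37 = 17.

17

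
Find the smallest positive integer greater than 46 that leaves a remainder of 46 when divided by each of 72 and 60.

N − 46 must be a common multiple of 72 and 60.
72 = 2^3 × 3^2
60 = 2^2 × 3 × 5
LCM(72, 60) = 2^3 × 3^2 × 5 = 360.
Smallest N > 46 is LCM + 46 = 360 + 46 = 406.

406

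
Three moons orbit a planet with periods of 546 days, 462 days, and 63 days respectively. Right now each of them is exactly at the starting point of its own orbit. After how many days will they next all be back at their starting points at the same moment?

They coincide at every common multiple of the periods; the first is the LCM.
546 = 2 × 3 × 7 × 13
462 = 2 × 3 × 7 × 11
63 = 3^2 × 7
LCM(546, 462, 63) = 2 × 3^2 × 7 × 11 × 13 = 18018.

18018 days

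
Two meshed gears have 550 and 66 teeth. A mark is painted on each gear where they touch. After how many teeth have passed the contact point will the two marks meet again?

1650 teeth

They coincide at every common multiple of the periods; the first is the LCM.
550 = 2 × 5^2 × 11
66 = 2 × 3 × 11
LCM(550, 66) = 2 × 3 × 5^2 × 11 = 1650.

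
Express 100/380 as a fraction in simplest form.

5/19

100 = 2^2 × 5^2
380 = 2^2 × 5 × 19
gcd(100, 380) = 2^2 × 5 = 20.
Divide numerator and denominator by 20: 100/380 = 5/19.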